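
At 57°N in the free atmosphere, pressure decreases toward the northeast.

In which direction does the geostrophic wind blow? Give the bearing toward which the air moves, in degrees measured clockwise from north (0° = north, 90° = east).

135°

The pressure-gradient force points toward the northeast (bearing 045°).
Geostrophic balance: in the Northern Hemisphere the Coriolis force deflects motion to the right, so the geostrophic wind blows 90° to the right of the pressure-gradient force (low pressure on the left).
Rotating 045° by 90° clockwise gives 135° — the wind blows toward the southeast.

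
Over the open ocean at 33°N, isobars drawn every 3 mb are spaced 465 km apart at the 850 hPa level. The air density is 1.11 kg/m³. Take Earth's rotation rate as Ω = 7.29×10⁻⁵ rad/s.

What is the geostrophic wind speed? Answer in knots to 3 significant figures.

14.2 knots

Coriolis parameter at 33°N:
f = 2Ω sin φ = 2 × 7.29×10⁻⁵ × sin 33° = 7.94×10⁻⁵ s⁻¹
Pressure gradient: |∂P/∂n| = 300 Pa / 465000 m = 6.45×10⁻⁴ Pa/m
Geostrophic balance (pressure-gradient force = Coriolis force):
V_g = (1/(fρ)) |∂P/∂n| = 6.45×10⁻⁴ / (7.94×10⁻⁵ × 1.11) = 7.32 m/s
Converting: 7.32 m/s × 1.944 = 14.2 knots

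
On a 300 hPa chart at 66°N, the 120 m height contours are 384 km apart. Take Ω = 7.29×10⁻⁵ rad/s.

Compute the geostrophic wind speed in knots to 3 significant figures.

44.7 knots

Coriolis parameter at 66°N:
f = 2Ω sin φ = 2 × 7.29×10⁻⁵ × sin 66° = 1.33×10⁻⁴ s⁻¹
Height gradient: |∂Z/∂n| = 120 m / 384000 m = 3.12×10⁻⁴
On a pressure surface, geostrophic balance gives V_g = (g/f)|∂Z/∂n|:
V_g = 9.81 × 3.12×10⁻⁴ / 1.33×10⁻⁴ = 23.0 m/s
Converting: 23.0 m/s × 1.944 = 44.7 knots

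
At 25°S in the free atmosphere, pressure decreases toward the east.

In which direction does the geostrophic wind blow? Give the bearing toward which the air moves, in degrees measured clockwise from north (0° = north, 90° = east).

The pressure-gradient force points toward the east (bearing 090°).
Geostrophic balance: in the Southern Hemisphere the Coriolis force deflects motion to the left, so the geostrophic wind blows 90° to the left of the pressure-gradient force (low pressure on the right).
Rotating 090° by 90° counterclockwise gives 000° — the wind blows toward the north.

000°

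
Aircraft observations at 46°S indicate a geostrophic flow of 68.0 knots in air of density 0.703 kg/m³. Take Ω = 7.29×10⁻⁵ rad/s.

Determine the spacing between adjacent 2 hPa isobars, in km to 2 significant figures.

78 km

Coriolis parameter at 46°S:
f = 2Ω sin φ = 2 × 7.29×10⁻⁵ × sin 46° = 1.05×10⁻⁴ s⁻¹
Wind speed in SI: 68.0 knots = 35.0 m/s
Geostrophic balance rearranged: |∂P/∂n| = f ρ V_g
|∂P/∂n| = 1.05×10⁻⁴ × 0.703 × 35.0 = 2.58×10⁻³ Pa/m
Isobar spacing: Δn = ΔP/|∂P/∂n| = 200 Pa / 2.58×10⁻³ Pa/m = 77542 m ≈ 78 km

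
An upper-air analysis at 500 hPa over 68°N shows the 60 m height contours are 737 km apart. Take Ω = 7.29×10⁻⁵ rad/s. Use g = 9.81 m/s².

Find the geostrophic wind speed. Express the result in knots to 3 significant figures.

Coriolis parameter at 68°N:
f = 2Ω sin φ = 2 × 7.29×10⁻⁵ × sin 68° = 1.35×10⁻⁴ s⁻¹
Height gradient: |∂Z/∂n| = 60 m / 737000 m = 8.14×10⁻⁵
On a pressure surface, geostrophic balance gives V_g = (g/f)|∂Z/∂n|:
V_g = 9.81 × 8.14×10⁻⁵ / 1.35×10⁻⁴ = 5.91 m/s
Converting: 5.91 m/s × 1.944 = 11.5 knots

11.5 knots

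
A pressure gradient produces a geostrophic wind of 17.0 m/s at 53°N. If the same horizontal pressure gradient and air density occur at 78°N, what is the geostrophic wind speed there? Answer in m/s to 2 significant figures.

With the same pressure gradient and density, V_g ∝ 1/f ∝ 1/sin φ.
V₂ = V₁ · sin φ₁ / sin φ₂ = 17.0 × sin 53° / sin 78°
V₂ = 17.0 × 0.7986/0.9781 = 14 m/s

14 m/s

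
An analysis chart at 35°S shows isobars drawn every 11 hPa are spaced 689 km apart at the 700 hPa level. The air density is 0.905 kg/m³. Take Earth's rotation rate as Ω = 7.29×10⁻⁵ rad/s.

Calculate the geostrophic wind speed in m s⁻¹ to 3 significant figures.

Coriolis parameter at 35°S:
f = 2Ω sin φ = 2 × 7.29×10⁻⁵ × sin 35° = 8.36×10⁻⁵ s⁻¹
Pressure gradient: |∂P/∂n| = 1100 Pa / 689000 m = 1.60×10⁻³ Pa/m
Geostrophic balance (pressure-gradient force = Coriolis force):
V_g = (1/(fρ)) |∂P/∂n| = 1.60×10⁻³ / (8.36×10⁻⁵ × 0.905) = 21.1 m/s

21.1 m s⁻¹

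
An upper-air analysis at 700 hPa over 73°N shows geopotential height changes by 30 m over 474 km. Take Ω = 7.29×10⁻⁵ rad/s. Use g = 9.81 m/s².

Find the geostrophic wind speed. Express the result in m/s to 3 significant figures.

4.45 m/s

Coriolis parameter at 73°N:
f = 2Ω sin φ = 2 × 7.29×10⁻⁵ × sin 73° = 1.39×10⁻⁴ s⁻¹
Height gradient: |∂Z/∂n| = 30 m / 474000 m = 6.33×10⁻⁵
On a pressure surface, geostrophic balance gives V_g = (g/f)|∂Z/∂n|:
V_g = 9.81 × 6.33×10⁻⁵ / 1.39×10⁻⁴ = 4.45 m/s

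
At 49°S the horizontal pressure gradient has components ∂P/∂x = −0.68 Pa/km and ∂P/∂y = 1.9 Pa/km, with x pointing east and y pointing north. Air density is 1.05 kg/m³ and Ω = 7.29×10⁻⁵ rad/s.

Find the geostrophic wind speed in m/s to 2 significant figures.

Coriolis parameter at 49°S:
f = 2Ω sin φ = 2 × 7.29×10⁻⁵ × sin 49° = 1.10×10⁻⁴ s⁻¹
In the Southern Hemisphere f is negative: f = −1.10×10⁻⁴ s⁻¹.
Component geostrophic relations (x east, y north):
u_g = −(1/(fρ)) ∂P/∂y,  v_g = (1/(fρ)) ∂P/∂x
u_g = −(1.9×10⁻³)/(−1.10×10⁻⁴ × 1.05) = 16.4 m/s;  v_g = (−0.68×10⁻³)/(−1.10×10⁻⁴ × 1.05) = 5.89 m/s
|V_g| = √(u_g² + v_g²) = 17.5 m/s

17 m/s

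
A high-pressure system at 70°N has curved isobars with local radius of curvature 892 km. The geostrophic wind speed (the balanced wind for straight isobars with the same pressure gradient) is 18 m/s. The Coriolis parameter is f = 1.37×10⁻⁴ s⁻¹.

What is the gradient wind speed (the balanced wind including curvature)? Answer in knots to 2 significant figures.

Around a high, pressure-gradient force acts outward with centrifugal, so Coriolis balances both:
fV = (1/ρ)|∂P/∂n| + V²/R  →  V² − fR·V + fR·V_g = 0
With fR = 1.37×10⁻⁴ × 892×10³ m = 122 m/s:
V = [fR − √((fR)² − 4 fR V_g)]/2 = [122 − √(122² − 4×122×18)]/2 = 21.9 m/s
Supergeostrophic (V > V_g = 18 m/s), as expected around a high.
Converting: 21.9 m/s × 1.944 = 43 knots

43 knots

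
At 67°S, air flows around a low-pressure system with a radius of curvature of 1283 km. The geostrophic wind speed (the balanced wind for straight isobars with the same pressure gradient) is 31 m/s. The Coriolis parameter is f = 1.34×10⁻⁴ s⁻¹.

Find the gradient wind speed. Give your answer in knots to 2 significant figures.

Around a low, centrifugal force acts outward with Coriolis, so pressure-gradient force balances both:
(1/ρ)|∂P/∂n| = fV + V²/R  →  V² + fR·V − fR·V_g = 0
With fR = 1.34×10⁻⁴ × 1283×10³ m = 172 m/s:
V = [−fR + √((fR)² + 4 fR V_g)]/2 = [−172 + √(172² + 4×172×31)]/2 = 26.8 m/s
Subgeostrophic (V < V_g = 31 m/s), as expected around a low.
Converting: 26.8 m/s × 1.944 = 52 knots

52 knots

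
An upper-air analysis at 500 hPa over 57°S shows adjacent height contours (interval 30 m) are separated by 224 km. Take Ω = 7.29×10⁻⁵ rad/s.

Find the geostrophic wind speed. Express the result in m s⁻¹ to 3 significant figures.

10.7 m s⁻¹

Coriolis parameter at 57°S:
f = 2Ω sin φ = 2 × 7.29×10⁻⁵ × sin 57° = 1.22×10⁻⁴ s⁻¹
Height gradient: |∂Z/∂n| = 30 m / 224000 m = 1.34×10⁻⁴
On a pressure surface, geostrophic balance gives V_g = (g/f)|∂Z/∂n|:
V_g = 9.81 × 1.34×10⁻⁴ / 1.22×10⁻⁴ = 10.7 m/s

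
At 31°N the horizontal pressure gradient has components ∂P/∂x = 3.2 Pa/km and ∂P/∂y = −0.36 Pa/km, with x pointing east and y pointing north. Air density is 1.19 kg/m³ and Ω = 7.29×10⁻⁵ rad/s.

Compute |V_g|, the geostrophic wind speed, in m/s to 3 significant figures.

Coriolis parameter at 31°N:
f = 2Ω sin φ = 2 × 7.29×10⁻⁵ × sin 31° = 7.51×10⁻⁵ s⁻¹
Component geostrophic relations (x east, y north):
u_g = −(1/(fρ)) ∂P/∂y,  v_g = (1/(fρ)) ∂P/∂x
u_g = −(−0.36×10⁻³)/(7.51×10⁻⁵ × 1.19) = 4.03 m/s;  v_g = (3.2×10⁻³)/(7.51×10⁻⁵ × 1.19) = 35.8 m/s
|V_g| = √(u_g² + v_g²) = 36.0 m/s

36.0 m/s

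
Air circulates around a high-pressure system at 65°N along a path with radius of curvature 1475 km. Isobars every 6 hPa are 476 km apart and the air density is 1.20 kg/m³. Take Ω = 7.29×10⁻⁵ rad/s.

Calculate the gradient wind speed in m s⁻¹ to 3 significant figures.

8.30 m s⁻¹

Coriolis parameter at 65°N:
f = 2Ω sin φ = 2 × 7.29×10⁻⁵ × sin 65° = 1.32×10⁻⁴ s⁻¹
Pressure gradient: |∂P/∂n| = 600 Pa / 476000 m = 1.26×10⁻³ Pa/m
Geostrophic speed: V_g = |∂P/∂n|/(fρ) = 1.26×10⁻³/(1.32×10⁻⁴ × 1.20) = 7.95 m/s
Around a high, pressure-gradient force acts outward with centrifugal, so Coriolis balances both:
fV = (1/ρ)|∂P/∂n| + V²/R  →  V² − fR·V + fR·V_g = 0
With fR = 1.32×10⁻⁴ × 1475×10³ m = 195 m/s:
V = [fR − √((fR)² − 4 fR V_g)]/2 = [195 − √(195² − 4×195×7.95)]/2 = 8.3 m/s
Supergeostrophic (V > V_g = 7.95 m/s), as expected around a high.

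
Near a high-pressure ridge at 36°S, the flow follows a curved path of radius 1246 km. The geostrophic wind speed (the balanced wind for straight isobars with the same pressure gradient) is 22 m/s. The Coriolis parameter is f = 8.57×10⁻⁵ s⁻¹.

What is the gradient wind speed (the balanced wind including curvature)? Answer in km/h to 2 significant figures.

110 km/h

Around a high, pressure-gradient force acts outward with centrifugal, so Coriolis balances both:
fV = (1/ρ)|∂P/∂n| + V²/R  →  V² − fR·V + fR·V_g = 0
With fR = 8.57×10⁻⁵ × 1246×10³ m = 107 m/s:
V = [fR − √((fR)² − 4 fR V_g)]/2 = [107 − √(107² − 4×107×22)]/2 = 31 m/s
Supergeostrophic (V > V_g = 22 m/s), as expected around a high.
Converting: 31 m/s × 3.6 = 110 km/h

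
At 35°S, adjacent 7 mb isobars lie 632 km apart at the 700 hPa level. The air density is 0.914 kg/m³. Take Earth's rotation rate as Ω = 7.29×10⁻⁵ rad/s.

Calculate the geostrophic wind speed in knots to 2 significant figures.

Coriolis parameter at 35°S:
f = 2Ω sin φ = 2 × 7.29×10⁻⁵ × sin 35° = 8.36×10⁻⁵ s⁻¹
Pressure gradient: |∂P/∂n| = 700 Pa / 632000 m = 1.11×10⁻³ Pa/m
Geostrophic balance (pressure-gradient force = Coriolis force):
V_g = (1/(fρ)) |∂P/∂n| = 1.11×10⁻³ / (8.36×10⁻⁵ × 0.914) = 14.5 m/s
Converting: 14.5 m/s × 1.944 = 28 knots

28 knots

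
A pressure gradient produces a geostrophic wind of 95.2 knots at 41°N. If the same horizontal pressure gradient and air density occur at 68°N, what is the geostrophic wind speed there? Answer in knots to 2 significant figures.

67 knots

With the same pressure gradient and density, V_g ∝ 1/f ∝ 1/sin φ.
V₂ = V₁ · sin φ₁ / sin φ₂ = 95.2 × sin 41° / sin 68°
V₂ = 95.2 × 0.6561/0.9272 = 67 knots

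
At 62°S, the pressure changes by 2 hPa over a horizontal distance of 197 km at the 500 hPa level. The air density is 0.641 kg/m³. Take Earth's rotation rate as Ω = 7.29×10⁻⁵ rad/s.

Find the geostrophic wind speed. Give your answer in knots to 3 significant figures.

Coriolis parameter at 62°S:
f = 2Ω sin φ = 2 × 7.29×10⁻⁵ × sin 62° = 1.29×10⁻⁴ s⁻¹
Pressure gradient: |∂P/∂n| = 200 Pa / 197000 m = 1.02×10⁻³ Pa/m
Geostrophic balance (pressure-gradient force = Coriolis force):
V_g = (1/(fρ)) |∂P/∂n| = 1.02×10⁻³ / (1.29×10⁻⁴ × 0.641) = 12.3 m/s
Converting: 12.3 m/s × 1.944 = 23.9 knots

23.9 knots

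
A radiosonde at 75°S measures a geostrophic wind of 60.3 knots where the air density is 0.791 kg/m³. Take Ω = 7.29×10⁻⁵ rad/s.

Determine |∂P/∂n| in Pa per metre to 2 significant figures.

3.5×10⁻³ Pa/m

Coriolis parameter at 75°S:
f = 2Ω sin φ = 2 × 7.29×10⁻⁵ × sin 75° = 1.41×10⁻⁴ s⁻¹
Wind speed in SI: 60.3 knots = 31.0 m/s
Geostrophic balance rearranged: |∂P/∂n| = f ρ V_g
|∂P/∂n| = 1.41×10⁻⁴ × 0.791 × 31.0 = 3.46×10⁻³ Pa/m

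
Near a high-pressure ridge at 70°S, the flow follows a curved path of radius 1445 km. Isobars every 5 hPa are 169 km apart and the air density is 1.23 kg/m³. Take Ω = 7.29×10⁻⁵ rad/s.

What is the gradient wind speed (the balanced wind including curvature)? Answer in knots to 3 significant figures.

37.8 knots

Coriolis parameter at 70°S:
f = 2Ω sin φ = 2 × 7.29×10⁻⁵ × sin 70° = 1.37×10⁻⁴ s⁻¹
Pressure gradient: |∂P/∂n| = 500 Pa / 169000 m = 2.96×10⁻³ Pa/m
Geostrophic speed: V_g = |∂P/∂n|/(fρ) = 2.96×10⁻³/(1.37×10⁻⁴ × 1.23) = 17.6 m/s
Around a high, pressure-gradient force acts outward with centrifugal, so Coriolis balances both:
fV = (1/ρ)|∂P/∂n| + V²/R  →  V² − fR·V + fR·V_g = 0
With fR = 1.37×10⁻⁴ × 1445×10³ m = 198 m/s:
V = [fR − √((fR)² − 4 fR V_g)]/2 = [198 − √(198² − 4×198×17.6)]/2 = 19.5 m/s
Supergeostrophic (V > V_g = 17.6 m/s), as expected around a high.
Converting: 19.5 m/s × 1.944 = 37.8 knots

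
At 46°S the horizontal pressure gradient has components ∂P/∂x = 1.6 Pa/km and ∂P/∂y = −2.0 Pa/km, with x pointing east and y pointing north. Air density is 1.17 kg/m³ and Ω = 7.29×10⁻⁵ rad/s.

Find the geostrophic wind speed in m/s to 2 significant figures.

Coriolis parameter at 46°S:
f = 2Ω sin φ = 2 × 7.29×10⁻⁵ × sin 46° = 1.05×10⁻⁴ s⁻¹
In the Southern Hemisphere f is negative: f = −1.05×10⁻⁴ s⁻¹.
Component geostrophic relations (x east, y north):
u_g = −(1/(fρ)) ∂P/∂y,  v_g = (1/(fρ)) ∂P/∂x
u_g = −(−2.0×10⁻³)/(−1.05×10⁻⁴ × 1.17) = −16.3 m/s;  v_g = (1.6×10⁻³)/(−1.05×10⁻⁴ × 1.17) = −13.0 m/s
|V_g| = √(u_g² + v_g²) = 20.9 m/s

21 m/s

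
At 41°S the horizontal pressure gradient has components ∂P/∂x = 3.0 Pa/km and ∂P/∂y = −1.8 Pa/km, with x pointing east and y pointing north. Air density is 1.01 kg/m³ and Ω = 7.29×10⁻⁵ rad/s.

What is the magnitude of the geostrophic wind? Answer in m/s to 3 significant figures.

Coriolis parameter at 41°S:
f = 2Ω sin φ = 2 × 7.29×10⁻⁵ × sin 41° = 9.57×10⁻⁵ s⁻¹
In the Southern Hemisphere f is negative: f = −9.57×10⁻⁵ s⁻¹.
Component geostrophic relations (x east, y north):
u_g = −(1/(fρ)) ∂P/∂y,  v_g = (1/(fρ)) ∂P/∂x
u_g = −(−1.8×10⁻³)/(−9.57×10⁻⁵ × 1.01) = −18.6 m/s;  v_g = (3.0×10⁻³)/(−9.57×10⁻⁵ × 1.01) = −31.1 m/s
|V_g| = √(u_g² + v_g²) = 36.2 m/s

36.2 m/s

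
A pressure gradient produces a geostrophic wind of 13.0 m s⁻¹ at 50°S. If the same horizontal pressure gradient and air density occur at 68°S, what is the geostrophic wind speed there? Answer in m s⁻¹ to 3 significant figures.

10.7 m s⁻¹

With the same pressure gradient and density, V_g ∝ 1/f ∝ 1/sin φ.
V₂ = V₁ · sin φ₁ / sin φ₂ = 13.0 × sin 50° / sin 68°
V₂ = 13.0 × 0.7660/0.9272 = 10.7 m s⁻¹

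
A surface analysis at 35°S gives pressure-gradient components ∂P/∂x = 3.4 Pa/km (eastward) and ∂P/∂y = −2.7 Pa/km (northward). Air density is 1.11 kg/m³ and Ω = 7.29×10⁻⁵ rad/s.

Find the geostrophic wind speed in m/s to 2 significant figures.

Coriolis parameter at 35°S:
f = 2Ω sin φ = 2 × 7.29×10⁻⁵ × sin 35° = 8.36×10⁻⁵ s⁻¹
In the Southern Hemisphere f is negative: f = −8.36×10⁻⁵ s⁻¹.
Component geostrophic relations (x east, y north):
u_g = −(1/(fρ)) ∂P/∂y,  v_g = (1/(fρ)) ∂P/∂x
u_g = −(−2.7×10⁻³)/(−8.36×10⁻⁵ × 1.11) = −29.1 m/s;  v_g = (3.4×10⁻³)/(−8.36×10⁻⁵ × 1.11) = −36.6 m/s
|V_g| = √(u_g² + v_g²) = 46.8 m/s

47 m/s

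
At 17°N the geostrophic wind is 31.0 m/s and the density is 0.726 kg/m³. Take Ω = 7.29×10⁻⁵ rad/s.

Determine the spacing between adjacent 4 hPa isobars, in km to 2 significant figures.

Coriolis parameter at 17°N:
f = 2Ω sin φ = 2 × 7.29×10⁻⁵ × sin 17° = 4.26×10⁻⁵ s⁻¹
Geostrophic balance rearranged: |∂P/∂n| = f ρ V_g
|∂P/∂n| = 4.26×10⁻⁵ × 0.726 × 31.0 = 9.59×10⁻⁴ Pa/m
Isobar spacing: Δn = ΔP/|∂P/∂n| = 400 Pa / 9.59×10⁻⁴ Pa/m = 416935 m ≈ 420 km

420 km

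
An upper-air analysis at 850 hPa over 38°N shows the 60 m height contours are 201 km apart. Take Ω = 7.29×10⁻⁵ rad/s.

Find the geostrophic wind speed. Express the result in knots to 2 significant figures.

Coriolis parameter at 38°N:
f = 2Ω sin φ = 2 × 7.29×10⁻⁵ × sin 38° = 8.98×10⁻⁵ s⁻¹
Height gradient: |∂Z/∂n| = 60 m / 201000 m = 2.99×10⁻⁴
On a pressure surface, geostrophic balance gives V_g = (g/f)|∂Z/∂n|:
V_g = 9.81 × 2.99×10⁻⁴ / 8.98×10⁻⁵ = 32.6 m/s
Converting: 32.6 m/s × 1.944 = 63 knots

63 knots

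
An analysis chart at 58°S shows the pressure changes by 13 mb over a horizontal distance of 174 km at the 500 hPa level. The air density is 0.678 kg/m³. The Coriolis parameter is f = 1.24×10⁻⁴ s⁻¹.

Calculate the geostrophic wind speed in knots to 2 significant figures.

170 knots

Pressure gradient: |∂P/∂n| = 1300 Pa / 174000 m = 7.47×10⁻³ Pa/m
Geostrophic balance (pressure-gradient force = Coriolis force):
V_g = (1/(fρ)) |∂P/∂n| = 7.47×10⁻³ / (1.24×10⁻⁴ × 0.678) = 88.9 m/s
Converting: 88.9 m/s × 1.944 = 170 knots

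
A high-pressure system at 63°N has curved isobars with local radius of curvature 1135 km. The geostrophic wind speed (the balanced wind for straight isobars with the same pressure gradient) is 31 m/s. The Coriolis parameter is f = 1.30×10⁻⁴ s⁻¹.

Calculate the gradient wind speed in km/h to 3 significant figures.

159 km/h

Around a high, pressure-gradient force acts outward with centrifugal, so Coriolis balances both:
fV = (1/ρ)|∂P/∂n| + V²/R  →  V² − fR·V + fR·V_g = 0
With fR = 1.30×10⁻⁴ × 1135×10³ m = 148 m/s:
V = [fR − √((fR)² − 4 fR V_g)]/2 = [148 − √(148² − 4×148×31)]/2 = 44.3 m/s
Supergeostrophic (V > V_g = 31 m/s), as expected around a high.
Converting: 44.3 m/s × 3.6 = 159 km/h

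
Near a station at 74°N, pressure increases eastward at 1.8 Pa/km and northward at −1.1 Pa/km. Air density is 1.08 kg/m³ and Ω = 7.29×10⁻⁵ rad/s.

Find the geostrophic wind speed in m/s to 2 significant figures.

Coriolis parameter at 74°N:
f = 2Ω sin φ = 2 × 7.29×10⁻⁵ × sin 74° = 1.40×10⁻⁴ s⁻¹
Component geostrophic relations (x east, y north):
u_g = −(1/(fρ)) ∂P/∂y,  v_g = (1/(fρ)) ∂P/∂x
u_g = −(−1.1×10⁻³)/(1.40×10⁻⁴ × 1.08) = 7.27 m/s;  v_g = (1.8×10⁻³)/(1.40×10⁻⁴ × 1.08) = 11.9 m/s
|V_g| = √(u_g² + v_g²) = 13.9 m/s

14 m/s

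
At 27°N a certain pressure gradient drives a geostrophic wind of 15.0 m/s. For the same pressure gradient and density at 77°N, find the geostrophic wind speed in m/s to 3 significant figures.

6.99 m/s

With the same pressure gradient and density, V_g ∝ 1/f ∝ 1/sin φ.
V₂ = V₁ · sin φ₁ / sin φ₂ = 15.0 × sin 27° / sin 77°
V₂ = 15.0 × 0.4540/0.9744 = 6.99 m/s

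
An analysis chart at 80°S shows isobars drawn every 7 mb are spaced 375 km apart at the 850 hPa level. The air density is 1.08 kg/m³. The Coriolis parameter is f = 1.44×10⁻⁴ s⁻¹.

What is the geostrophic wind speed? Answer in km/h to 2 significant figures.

43 km/h

Pressure gradient: |∂P/∂n| = 700 Pa / 375000 m = 1.87×10⁻³ Pa/m
Geostrophic balance (pressure-gradient force = Coriolis force):
V_g = (1/(fρ)) |∂P/∂n| = 1.87×10⁻³ / (1.44×10⁻⁴ × 1.08) = 12.0 m/s
Converting: 12.0 m/s × 3.6 = 43 km/h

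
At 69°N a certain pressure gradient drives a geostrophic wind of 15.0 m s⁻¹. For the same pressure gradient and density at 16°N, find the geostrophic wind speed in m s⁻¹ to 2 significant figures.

51 m s⁻¹

With the same pressure gradient and density, V_g ∝ 1/f ∝ 1/sin φ.
V₂ = V₁ · sin φ₁ / sin φ₂ = 15.0 × sin 69° / sin 16°
V₂ = 15.0 × 0.9336/0.2756 = 51 m s⁻¹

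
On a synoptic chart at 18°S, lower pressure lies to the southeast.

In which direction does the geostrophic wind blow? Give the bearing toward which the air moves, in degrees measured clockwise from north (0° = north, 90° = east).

045°

The pressure-gradient force points toward the southeast (bearing 135°).
Geostrophic balance: in the Southern Hemisphere the Coriolis force deflects motion to the left, so the geostrophic wind blows 90° to the left of the pressure-gradient force (low pressure on the right).
Rotating 135° by 90° counterclockwise gives 045° — the wind blows toward the northeast.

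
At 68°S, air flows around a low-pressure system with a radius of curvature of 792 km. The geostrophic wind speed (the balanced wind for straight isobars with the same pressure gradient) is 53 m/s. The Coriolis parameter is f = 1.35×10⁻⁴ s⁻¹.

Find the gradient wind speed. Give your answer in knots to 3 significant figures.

75.6 knots

Around a low, centrifugal force acts outward with Coriolis, so pressure-gradient force balances both:
(1/ρ)|∂P/∂n| = fV + V²/R  →  V² + fR·V − fR·V_g = 0
With fR = 1.35×10⁻⁴ × 792×10³ m = 107 m/s:
V = [−fR + √((fR)² + 4 fR V_g)]/2 = [−107 + √(107² + 4×107×53)]/2 = 38.9 m/s
Subgeostrophic (V < V_g = 53 m/s), as expected around a low.
Converting: 38.9 m/s × 1.944 = 75.6 knots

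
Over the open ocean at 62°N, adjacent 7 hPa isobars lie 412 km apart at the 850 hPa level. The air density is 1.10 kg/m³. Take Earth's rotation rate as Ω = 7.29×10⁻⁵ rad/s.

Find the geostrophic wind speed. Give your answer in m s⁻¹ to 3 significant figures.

Coriolis parameter at 62°N:
f = 2Ω sin φ = 2 × 7.29×10⁻⁵ × sin 62° = 1.29×10⁻⁴ s⁻¹
Pressure gradient: |∂P/∂n| = 700 Pa / 412000 m = 1.70×10⁻³ Pa/m
Geostrophic balance (pressure-gradient force = Coriolis force):
V_g = (1/(fρ)) |∂P/∂n| = 1.70×10⁻³ / (1.29×10⁻⁴ × 1.10) = 12.0 m/s

12.0 m s⁻¹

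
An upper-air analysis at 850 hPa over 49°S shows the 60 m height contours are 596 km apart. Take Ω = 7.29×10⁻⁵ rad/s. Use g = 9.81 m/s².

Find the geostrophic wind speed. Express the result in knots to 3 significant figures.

Coriolis parameter at 49°S:
f = 2Ω sin φ = 2 × 7.29×10⁻⁵ × sin 49° = 1.10×10⁻⁴ s⁻¹
Height gradient: |∂Z/∂n| = 60 m / 596000 m = 1.01×10⁻⁴
On a pressure surface, geostrophic balance gives V_g = (g/f)|∂Z/∂n|:
V_g = 9.81 × 1.01×10⁻⁴ / 1.10×10⁻⁴ = 8.98 m/s
Converting: 8.98 m/s × 1.944 = 17.4 knots

17.4 knots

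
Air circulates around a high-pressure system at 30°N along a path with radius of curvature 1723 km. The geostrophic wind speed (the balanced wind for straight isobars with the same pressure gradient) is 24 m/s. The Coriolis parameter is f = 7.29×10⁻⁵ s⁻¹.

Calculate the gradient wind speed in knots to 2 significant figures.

Around a high, pressure-gradient force acts outward with centrifugal, so Coriolis balances both:
fV = (1/ρ)|∂P/∂n| + V²/R  →  V² − fR·V + fR·V_g = 0
With fR = 7.29×10⁻⁵ × 1723×10³ m = 126 m/s:
V = [fR − √((fR)² − 4 fR V_g)]/2 = [126 − √(126² − 4×126×24)]/2 = 32.3 m/s
Supergeostrophic (V > V_g = 24 m/s), as expected around a high.
Converting: 32.3 m/s × 1.944 = 63 knots

63 knots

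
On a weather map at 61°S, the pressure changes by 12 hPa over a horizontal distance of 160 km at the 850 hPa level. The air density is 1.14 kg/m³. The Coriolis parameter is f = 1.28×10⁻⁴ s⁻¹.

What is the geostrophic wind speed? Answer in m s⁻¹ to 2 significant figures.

Pressure gradient: |∂P/∂n| = 1200 Pa / 160000 m = 7.50×10⁻³ Pa/m
Geostrophic balance (pressure-gradient force = Coriolis force):
V_g = (1/(fρ)) |∂P/∂n| = 7.50×10⁻³ / (1.28×10⁻⁴ × 1.14) = 51.4 m/s

51 m s⁻¹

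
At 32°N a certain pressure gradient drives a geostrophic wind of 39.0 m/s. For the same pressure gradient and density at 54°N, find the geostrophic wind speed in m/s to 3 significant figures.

With the same pressure gradient and density, V_g ∝ 1/f ∝ 1/sin φ.
V₂ = V₁ · sin φ₁ / sin φ₂ = 39.0 × sin 32° / sin 54°
V₂ = 39.0 × 0.5299/0.8090 = 25.5 m/s

25.5 m/s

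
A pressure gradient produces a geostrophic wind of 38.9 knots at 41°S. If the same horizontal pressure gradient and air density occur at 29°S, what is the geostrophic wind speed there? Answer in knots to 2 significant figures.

With the same pressure gradient and density, V_g ∝ 1/f ∝ 1/sin φ.
V₂ = V₁ · sin φ₁ / sin φ₂ = 38.9 × sin 41° / sin 29°
V₂ = 38.9 × 0.6561/0.4848 = 53 knots

53 knots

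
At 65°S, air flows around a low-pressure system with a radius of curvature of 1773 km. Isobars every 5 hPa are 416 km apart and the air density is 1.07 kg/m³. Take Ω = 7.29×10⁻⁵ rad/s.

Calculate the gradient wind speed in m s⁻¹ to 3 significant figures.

Coriolis parameter at 65°S:
f = 2Ω sin φ = 2 × 7.29×10⁻⁵ × sin 65° = 1.32×10⁻⁴ s⁻¹
Pressure gradient: |∂P/∂n| = 500 Pa / 416000 m = 1.20×10⁻³ Pa/m
Geostrophic speed: V_g = |∂P/∂n|/(fρ) = 1.20×10⁻³/(1.32×10⁻⁴ × 1.07) = 8.50 m/s
Around a low, centrifugal force acts outward with Coriolis, so pressure-gradient force balances both:
(1/ρ)|∂P/∂n| = fV + V²/R  →  V² + fR·V − fR·V_g = 0
With fR = 1.32×10⁻⁴ × 1773×10³ m = 234 m/s:
V = [−fR + √((fR)² + 4 fR V_g)]/2 = [−234 + √(234² + 4×234×8.5)]/2 = 8.21 m/s
Subgeostrophic (V < V_g = 8.5 m/s), as expected around a low.

8.21 m s⁻¹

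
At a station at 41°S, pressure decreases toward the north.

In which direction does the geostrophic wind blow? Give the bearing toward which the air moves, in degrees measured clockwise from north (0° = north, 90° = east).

The pressure-gradient force points toward the north (bearing 000°).
Geostrophic balance: in the Southern Hemisphere the Coriolis force deflects motion to the left, so the geostrophic wind blows 90° to the left of the pressure-gradient force (low pressure on the right).
Rotating 000° by 90° counterclockwise gives 270° — the wind blows toward the west.

270°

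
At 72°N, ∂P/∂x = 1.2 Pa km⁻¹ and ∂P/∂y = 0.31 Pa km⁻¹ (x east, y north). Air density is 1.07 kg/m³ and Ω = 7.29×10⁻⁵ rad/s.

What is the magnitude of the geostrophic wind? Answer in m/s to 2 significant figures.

8.4 m/s

Coriolis parameter at 72°N:
f = 2Ω sin φ = 2 × 7.29×10⁻⁵ × sin 72° = 1.39×10⁻⁴ s⁻¹
Component geostrophic relations (x east, y north):
u_g = −(1/(fρ)) ∂P/∂y,  v_g = (1/(fρ)) ∂P/∂x
u_g = −(0.31×10⁻³)/(1.39×10⁻⁴ × 1.07) = −2.09 m/s;  v_g = (1.2×10⁻³)/(1.39×10⁻⁴ × 1.07) = 8.09 m/s
|V_g| = √(u_g² + v_g²) = 8.35 m/s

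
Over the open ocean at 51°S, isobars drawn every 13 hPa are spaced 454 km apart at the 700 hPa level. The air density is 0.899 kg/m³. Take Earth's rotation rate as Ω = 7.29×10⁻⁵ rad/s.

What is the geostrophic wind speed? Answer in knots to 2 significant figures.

Coriolis parameter at 51°S:
f = 2Ω sin φ = 2 × 7.29×10⁻⁵ × sin 51° = 1.13×10⁻⁴ s⁻¹
Pressure gradient: |∂P/∂n| = 1300 Pa / 454000 m = 2.86×10⁻³ Pa/m
Geostrophic balance (pressure-gradient force = Coriolis force):
V_g = (1/(fρ)) |∂P/∂n| = 2.86×10⁻³ / (1.13×10⁻⁴ × 0.899) = 28.1 m/s
Converting: 28.1 m/s × 1.944 = 55 knots

55 knots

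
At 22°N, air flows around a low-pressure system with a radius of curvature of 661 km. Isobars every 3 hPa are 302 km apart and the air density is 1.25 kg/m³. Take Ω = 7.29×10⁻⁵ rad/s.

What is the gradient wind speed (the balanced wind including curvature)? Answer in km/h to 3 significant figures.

Coriolis parameter at 22°N:
f = 2Ω sin φ = 2 × 7.29×10⁻⁵ × sin 22° = 5.46×10⁻⁵ s⁻¹
Pressure gradient: |∂P/∂n| = 300 Pa / 302000 m = 9.93×10⁻⁴ Pa/m
Geostrophic speed: V_g = |∂P/∂n|/(fρ) = 9.93×10⁻⁴/(5.46×10⁻⁵ × 1.25) = 14.6 m/s
Around a low, centrifugal force acts outward with Coriolis, so pressure-gradient force balances both:
(1/ρ)|∂P/∂n| = fV + V²/R  →  V² + fR·V − fR·V_g = 0
With fR = 5.46×10⁻⁵ × 661×10³ m = 36.1 m/s:
V = [−fR + √((fR)² + 4 fR V_g)]/2 = [−36.1 + √(36.1² + 4×36.1×14.6)]/2 = 11.1 m/s
Subgeostrophic (V < V_g = 14.6 m/s), as expected around a low.
Converting: 11.1 m/s × 3.6 = 40.0 km/h

40.0 km/h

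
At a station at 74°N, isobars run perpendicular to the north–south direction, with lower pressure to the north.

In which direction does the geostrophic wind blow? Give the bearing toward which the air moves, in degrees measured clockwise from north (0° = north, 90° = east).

090°

The pressure-gradient force points toward the north (bearing 000°).
Geostrophic balance: in the Northern Hemisphere the Coriolis force deflects motion to the right, so the geostrophic wind blows 90° to the right of the pressure-gradient force (low pressure on the left).
Rotating 000° by 90° clockwise gives 090° — the wind blows toward the east.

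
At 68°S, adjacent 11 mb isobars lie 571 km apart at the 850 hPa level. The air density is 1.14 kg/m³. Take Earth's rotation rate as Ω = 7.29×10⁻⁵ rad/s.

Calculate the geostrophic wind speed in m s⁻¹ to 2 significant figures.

13 m s⁻¹

Coriolis parameter at 68°S:
f = 2Ω sin φ = 2 × 7.29×10⁻⁵ × sin 68° = 1.35×10⁻⁴ s⁻¹
Pressure gradient: |∂P/∂n| = 1100 Pa / 571000 m = 1.93×10⁻³ Pa/m
Geostrophic balance (pressure-gradient force = Coriolis force):
V_g = (1/(fρ)) |∂P/∂n| = 1.93×10⁻³ / (1.35×10⁻⁴ × 1.14) = 12.5 m/s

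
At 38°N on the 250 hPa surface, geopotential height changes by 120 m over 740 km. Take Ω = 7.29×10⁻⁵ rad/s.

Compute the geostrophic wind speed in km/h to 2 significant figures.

Coriolis parameter at 38°N:
f = 2Ω sin φ = 2 × 7.29×10⁻⁵ × sin 38° = 8.98×10⁻⁵ s⁻¹
Height gradient: |∂Z/∂n| = 120 m / 740000 m = 1.62×10⁻⁴
On a pressure surface, geostrophic balance gives V_g = (g/f)|∂Z/∂n|:
V_g = 9.81 × 1.62×10⁻⁴ / 8.98×10⁻⁵ = 17.7 m/s
Converting: 17.7 m/s × 3.6 = 64 km/h

64 km/h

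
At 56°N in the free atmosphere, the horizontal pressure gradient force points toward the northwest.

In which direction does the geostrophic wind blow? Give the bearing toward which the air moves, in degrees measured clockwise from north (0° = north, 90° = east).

The pressure-gradient force points toward the northwest (bearing 315°).
Geostrophic balance: in the Northern Hemisphere the Coriolis force deflects motion to the right, so the geostrophic wind blows 90° to the right of the pressure-gradient force (low pressure on the left).
Rotating 315° by 90° clockwise gives 045° — the wind blows toward the northeast.

045°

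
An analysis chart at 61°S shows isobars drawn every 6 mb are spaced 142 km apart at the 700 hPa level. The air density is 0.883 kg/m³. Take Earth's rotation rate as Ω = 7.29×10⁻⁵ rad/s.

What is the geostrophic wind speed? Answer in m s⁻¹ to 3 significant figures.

37.5 m s⁻¹

Coriolis parameter at 61°S:
f = 2Ω sin φ = 2 × 7.29×10⁻⁵ × sin 61° = 1.28×10⁻⁴ s⁻¹
Pressure gradient: |∂P/∂n| = 600 Pa / 142000 m = 4.23×10⁻³ Pa/m
Geostrophic balance (pressure-gradient force = Coriolis force):
V_g = (1/(fρ)) |∂P/∂n| = 4.23×10⁻³ / (1.28×10⁻⁴ × 0.883) = 37.5 m/s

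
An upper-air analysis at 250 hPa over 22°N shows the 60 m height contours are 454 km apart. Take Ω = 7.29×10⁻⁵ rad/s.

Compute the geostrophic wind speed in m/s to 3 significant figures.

23.7 m/s

Coriolis parameter at 22°N:
f = 2Ω sin φ = 2 × 7.29×10⁻⁵ × sin 22° = 5.46×10⁻⁵ s⁻¹
Height gradient: |∂Z/∂n| = 60 m / 454000 m = 1.32×10⁻⁴
On a pressure surface, geostrophic balance gives V_g = (g/f)|∂Z/∂n|:
V_g = 9.81 × 1.32×10⁻⁴ / 5.46×10⁻⁵ = 23.7 m/s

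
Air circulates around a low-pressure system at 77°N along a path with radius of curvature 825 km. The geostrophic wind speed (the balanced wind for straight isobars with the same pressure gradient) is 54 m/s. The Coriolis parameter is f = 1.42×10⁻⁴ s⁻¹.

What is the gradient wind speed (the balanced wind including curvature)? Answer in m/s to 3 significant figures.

40.2 m/s

Around a low, centrifugal force acts outward with Coriolis, so pressure-gradient force balances both:
(1/ρ)|∂P/∂n| = fV + V²/R  →  V² + fR·V − fR·V_g = 0
With fR = 1.42×10⁻⁴ × 825×10³ m = 117 m/s:
V = [−fR + √((fR)² + 4 fR V_g)]/2 = [−117 + √(117² + 4×117×54)]/2 = 40.2 m/s
Subgeostrophic (V < V_g = 54 m/s), as expected around a low.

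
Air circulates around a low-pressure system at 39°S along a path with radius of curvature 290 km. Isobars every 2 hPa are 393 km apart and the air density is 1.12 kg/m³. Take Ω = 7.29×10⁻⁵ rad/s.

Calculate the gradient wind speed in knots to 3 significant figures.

Coriolis parameter at 39°S:
f = 2Ω sin φ = 2 × 7.29×10⁻⁵ × sin 39° = 9.18×10⁻⁵ s⁻¹
Pressure gradient: |∂P/∂n| = 200 Pa / 393000 m = 5.09×10⁻⁴ Pa/m
Geostrophic speed: V_g = |∂P/∂n|/(fρ) = 5.09×10⁻⁴/(9.18×10⁻⁵ × 1.12) = 4.95 m/s
Around a low, centrifugal force acts outward with Coriolis, so pressure-gradient force balances both:
(1/ρ)|∂P/∂n| = fV + V²/R  →  V² + fR·V − fR·V_g = 0
With fR = 9.18×10⁻⁵ × 290×10³ m = 26.6 m/s:
V = [−fR + √((fR)² + 4 fR V_g)]/2 = [−26.6 + √(26.6² + 4×26.6×4.95)]/2 = 4.27 m/s
Subgeostrophic (V < V_g = 4.95 m/s), as expected around a low.
Converting: 4.27 m/s × 1.944 = 8.30 knots

8.30 knots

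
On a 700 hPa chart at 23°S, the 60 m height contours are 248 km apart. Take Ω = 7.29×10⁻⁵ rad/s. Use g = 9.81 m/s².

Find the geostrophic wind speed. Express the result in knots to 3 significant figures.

Coriolis parameter at 23°S:
f = 2Ω sin φ = 2 × 7.29×10⁻⁵ × sin 23° = 5.70×10⁻⁵ s⁻¹
Height gradient: |∂Z/∂n| = 60 m / 248000 m = 2.42×10⁻⁴
On a pressure surface, geostrophic balance gives V_g = (g/f)|∂Z/∂n|:
V_g = 9.81 × 2.42×10⁻⁴ / 5.70×10⁻⁵ = 41.7 m/s
Converting: 41.7 m/s × 1.944 = 81.0 knots

81.0 knots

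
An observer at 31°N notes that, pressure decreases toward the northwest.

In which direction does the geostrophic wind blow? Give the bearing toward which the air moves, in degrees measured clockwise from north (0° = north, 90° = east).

The pressure-gradient force points toward the northwest (bearing 315°).
Geostrophic balance: in the Northern Hemisphere the Coriolis force deflects motion to the right, so the geostrophic wind blows 90° to the right of the pressure-gradient force (low pressure on the left).
Rotating 315° by 90° clockwise gives 045° — the wind blows toward the northeast.

045°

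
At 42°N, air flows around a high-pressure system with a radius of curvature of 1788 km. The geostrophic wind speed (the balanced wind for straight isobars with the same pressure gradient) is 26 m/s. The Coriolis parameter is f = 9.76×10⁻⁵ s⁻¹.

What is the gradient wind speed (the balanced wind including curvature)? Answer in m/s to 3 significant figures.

31.8 m/s

Around a high, pressure-gradient force acts outward with centrifugal, so Coriolis balances both:
fV = (1/ρ)|∂P/∂n| + V²/R  →  V² − fR·V + fR·V_g = 0
With fR = 9.76×10⁻⁵ × 1788×10³ m = 175 m/s:
V = [fR − √((fR)² − 4 fR V_g)]/2 = [175 − √(175² − 4×175×26)]/2 = 31.8 m/s
Supergeostrophic (V > V_g = 26 m/s), as expected around a high.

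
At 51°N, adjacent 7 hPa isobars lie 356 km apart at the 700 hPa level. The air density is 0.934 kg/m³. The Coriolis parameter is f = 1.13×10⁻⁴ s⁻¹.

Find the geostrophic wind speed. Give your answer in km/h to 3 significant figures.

Pressure gradient: |∂P/∂n| = 700 Pa / 356000 m = 1.97×10⁻³ Pa/m
Geostrophic balance (pressure-gradient force = Coriolis force):
V_g = (1/(fρ)) |∂P/∂n| = 1.97×10⁻³ / (1.13×10⁻⁴ × 0.934) = 18.6 m/s
Converting: 18.6 m/s × 3.6 = 67.1 km/h

67.1 km/h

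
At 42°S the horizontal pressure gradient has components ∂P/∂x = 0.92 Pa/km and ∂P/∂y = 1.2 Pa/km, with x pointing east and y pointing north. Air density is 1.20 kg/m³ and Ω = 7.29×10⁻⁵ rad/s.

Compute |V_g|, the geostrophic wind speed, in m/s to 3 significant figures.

12.9 m/s

Coriolis parameter at 42°S:
f = 2Ω sin φ = 2 × 7.29×10⁻⁵ × sin 42° = 9.76×10⁻⁵ s⁻¹
In the Southern Hemisphere f is negative: f = −9.76×10⁻⁵ s⁻¹.
Component geostrophic relations (x east, y north):
u_g = −(1/(fρ)) ∂P/∂y,  v_g = (1/(fρ)) ∂P/∂x
u_g = −(1.2×10⁻³)/(−9.76×10⁻⁵ × 1.20) = 10.3 m/s;  v_g = (0.92×10⁻³)/(−9.76×10⁻⁵ × 1.20) = −7.86 m/s
|V_g| = √(u_g² + v_g²) = 12.9 m/s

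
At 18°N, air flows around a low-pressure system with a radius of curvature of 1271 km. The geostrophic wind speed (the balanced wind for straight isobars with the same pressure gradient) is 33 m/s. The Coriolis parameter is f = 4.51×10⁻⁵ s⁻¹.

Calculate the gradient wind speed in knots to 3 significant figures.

Around a low, centrifugal force acts outward with Coriolis, so pressure-gradient force balances both:
(1/ρ)|∂P/∂n| = fV + V²/R  →  V² + fR·V − fR·V_g = 0
With fR = 4.51×10⁻⁵ × 1271×10³ m = 57.3 m/s:
V = [−fR + √((fR)² + 4 fR V_g)]/2 = [−57.3 + √(57.3² + 4×57.3×33)]/2 = 23.4 m/s
Subgeostrophic (V < V_g = 33 m/s), as expected around a low.
Converting: 23.4 m/s × 1.944 = 45.5 knots

45.5 knots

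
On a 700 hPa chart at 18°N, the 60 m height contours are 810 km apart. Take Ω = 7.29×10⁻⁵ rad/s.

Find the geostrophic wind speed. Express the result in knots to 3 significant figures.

Coriolis parameter at 18°N:
f = 2Ω sin φ = 2 × 7.29×10⁻⁵ × sin 18° = 4.51×10⁻⁵ s⁻¹
Height gradient: |∂Z/∂n| = 60 m / 810000 m = 7.41×10⁻⁵
On a pressure surface, geostrophic balance gives V_g = (g/f)|∂Z/∂n|:
V_g = 9.81 × 7.41×10⁻⁵ / 4.51×10⁻⁵ = 16.1 m/s
Converting: 16.1 m/s × 1.944 = 31.4 knots

31.4 knots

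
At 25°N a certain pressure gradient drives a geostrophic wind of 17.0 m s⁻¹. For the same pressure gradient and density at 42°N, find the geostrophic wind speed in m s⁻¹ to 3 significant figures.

10.7 m s⁻¹

With the same pressure gradient and density, V_g ∝ 1/f ∝ 1/sin φ.
V₂ = V₁ · sin φ₁ / sin φ₂ = 17.0 × sin 25° / sin 42°
V₂ = 17.0 × 0.4226/0.6691 = 10.7 m s⁻¹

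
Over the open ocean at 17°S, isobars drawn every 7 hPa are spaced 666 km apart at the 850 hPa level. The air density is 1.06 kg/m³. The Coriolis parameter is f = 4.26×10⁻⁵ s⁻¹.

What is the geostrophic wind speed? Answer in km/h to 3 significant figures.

Pressure gradient: |∂P/∂n| = 700 Pa / 666000 m = 1.05×10⁻³ Pa/m
Geostrophic balance (pressure-gradient force = Coriolis force):
V_g = (1/(fρ)) |∂P/∂n| = 1.05×10⁻³ / (4.26×10⁻⁵ × 1.06) = 23.3 m/s
Converting: 23.3 m/s × 3.6 = 83.8 km/h

83.8 km/h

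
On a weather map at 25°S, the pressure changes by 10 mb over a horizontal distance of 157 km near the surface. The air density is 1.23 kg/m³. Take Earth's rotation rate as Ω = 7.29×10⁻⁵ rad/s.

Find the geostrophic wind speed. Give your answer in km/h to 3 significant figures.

Coriolis parameter at 25°S:
f = 2Ω sin φ = 2 × 7.29×10⁻⁵ × sin 25° = 6.16×10⁻⁵ s⁻¹
Pressure gradient: |∂P/∂n| = 1000 Pa / 157000 m = 6.37×10⁻³ Pa/m
Geostrophic balance (pressure-gradient force = Coriolis force):
V_g = (1/(fρ)) |∂P/∂n| = 6.37×10⁻³ / (6.16×10⁻⁵ × 1.23) = 84.0 m/s
Converting: 84.0 m/s × 3.6 = 303 km/h

303 km/h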